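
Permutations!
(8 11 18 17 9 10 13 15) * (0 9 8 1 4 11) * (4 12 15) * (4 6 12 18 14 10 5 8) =(0 9 5 8)(1 18 17 4 11 14 10 13 6 12 15) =[9, 18, 2, 3, 11, 8, 12, 7, 0, 5, 13, 14, 15, 6, 10, 1, 16, 4, 17]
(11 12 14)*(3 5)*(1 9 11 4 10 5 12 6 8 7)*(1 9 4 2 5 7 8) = (1 4 10 7 9 11 6)(2 5 3 12 14) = [0, 4, 5, 12, 10, 3, 1, 9, 8, 11, 7, 6, 14, 13, 2]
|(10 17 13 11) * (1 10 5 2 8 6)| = 9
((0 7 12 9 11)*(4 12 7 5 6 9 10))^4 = (0 11 9 6 5)(4 12 10)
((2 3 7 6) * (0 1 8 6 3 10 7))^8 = ((0 1 8 6 2 10 7 3))^8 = (10)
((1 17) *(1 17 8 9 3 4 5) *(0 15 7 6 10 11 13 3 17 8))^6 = ((0 15 7 6 10 11 13 3 4 5 1)(8 9 17))^6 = (17)(0 13 15 3 7 4 6 5 10 1 11)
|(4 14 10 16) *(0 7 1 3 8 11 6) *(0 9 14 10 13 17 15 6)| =|(0 7 1 3 8 11)(4 10 16)(6 9 14 13 17 15)| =6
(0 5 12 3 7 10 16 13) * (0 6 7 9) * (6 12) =(0 5 6 7 10 16 13 12 3 9) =[5, 1, 2, 9, 4, 6, 7, 10, 8, 0, 16, 11, 3, 12, 14, 15, 13]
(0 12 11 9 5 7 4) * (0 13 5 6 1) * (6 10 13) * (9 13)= (0 12 11 13 5 7 4 6 1)(9 10)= [12, 0, 2, 3, 6, 7, 1, 4, 8, 10, 9, 13, 11, 5]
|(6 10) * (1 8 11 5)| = |(1 8 11 5)(6 10)| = 4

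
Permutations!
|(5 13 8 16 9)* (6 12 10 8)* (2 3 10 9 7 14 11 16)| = 20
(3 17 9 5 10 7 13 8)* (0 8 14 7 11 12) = (0 8 3 17 9 5 10 11 12)(7 13 14) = [8, 1, 2, 17, 4, 10, 6, 13, 3, 5, 11, 12, 0, 14, 7, 15, 16, 9]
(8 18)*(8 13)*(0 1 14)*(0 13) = [1, 14, 2, 3, 4, 5, 6, 7, 18, 9, 10, 11, 12, 8, 13, 15, 16, 17, 0] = (0 1 14 13 8 18)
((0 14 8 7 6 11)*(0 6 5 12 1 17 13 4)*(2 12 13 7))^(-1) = ((0 14 8 2 12 1 17 7 5 13 4)(6 11))^(-1) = (0 4 13 5 7 17 1 12 2 8 14)(6 11)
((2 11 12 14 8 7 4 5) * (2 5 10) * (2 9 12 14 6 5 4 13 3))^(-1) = ((2 11 14 8 7 13 3)(4 10 9 12 6 5))^(-1) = (2 3 13 7 8 14 11)(4 5 6 12 9 10)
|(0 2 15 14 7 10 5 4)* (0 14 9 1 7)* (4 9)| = 5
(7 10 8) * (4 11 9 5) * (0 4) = (0 4 11 9 5)(7 10 8) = [4, 1, 2, 3, 11, 0, 6, 10, 7, 5, 8, 9]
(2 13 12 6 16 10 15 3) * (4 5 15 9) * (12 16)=(2 13 16 10 9 4 5 15 3)(6 12)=[0, 1, 13, 2, 5, 15, 12, 7, 8, 4, 9, 11, 6, 16, 14, 3, 10]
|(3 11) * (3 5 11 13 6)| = |(3 13 6)(5 11)| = 6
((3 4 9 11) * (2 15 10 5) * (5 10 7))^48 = ((2 15 7 5)(3 4 9 11))^48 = (15)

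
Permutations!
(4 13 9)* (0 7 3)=(0 7 3)(4 13 9)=[7, 1, 2, 0, 13, 5, 6, 3, 8, 4, 10, 11, 12, 9]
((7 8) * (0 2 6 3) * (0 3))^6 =(8)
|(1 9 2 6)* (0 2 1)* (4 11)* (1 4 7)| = |(0 2 6)(1 9 4 11 7)| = 15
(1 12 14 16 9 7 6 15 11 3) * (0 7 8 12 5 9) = [7, 5, 2, 1, 4, 9, 15, 6, 12, 8, 10, 3, 14, 13, 16, 11, 0] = (0 7 6 15 11 3 1 5 9 8 12 14 16)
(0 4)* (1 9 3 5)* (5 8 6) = (0 4)(1 9 3 8 6 5) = [4, 9, 2, 8, 0, 1, 5, 7, 6, 3]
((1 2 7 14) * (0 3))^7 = (0 3)(1 14 7 2)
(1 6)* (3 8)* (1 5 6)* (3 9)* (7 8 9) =[0, 1, 2, 9, 4, 6, 5, 8, 7, 3] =(3 9)(5 6)(7 8)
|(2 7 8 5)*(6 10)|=|(2 7 8 5)(6 10)|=4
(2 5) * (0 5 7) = (0 5 2 7) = [5, 1, 7, 3, 4, 2, 6, 0]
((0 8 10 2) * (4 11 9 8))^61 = (0 10 9 4 2 8 11)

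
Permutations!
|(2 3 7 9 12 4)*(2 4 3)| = |(3 7 9 12)| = 4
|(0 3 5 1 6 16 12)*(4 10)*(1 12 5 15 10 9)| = |(0 3 15 10 4 9 1 6 16 5 12)| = 11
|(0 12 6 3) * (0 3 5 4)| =5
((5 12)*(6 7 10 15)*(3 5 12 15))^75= (3 6)(5 7)(10 15)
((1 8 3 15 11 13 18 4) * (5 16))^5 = (1 13 3 4 11 8 18 15)(5 16)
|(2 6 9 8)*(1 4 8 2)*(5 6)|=12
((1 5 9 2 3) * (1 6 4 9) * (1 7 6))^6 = (1 2 4 7)(3 9 6 5)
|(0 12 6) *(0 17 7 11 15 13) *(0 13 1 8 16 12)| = 9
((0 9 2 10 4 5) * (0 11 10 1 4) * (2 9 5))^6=((0 5 11 10)(1 4 2))^6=(0 11)(5 10)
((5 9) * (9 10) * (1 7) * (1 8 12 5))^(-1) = (1 9 10 5 12 8 7)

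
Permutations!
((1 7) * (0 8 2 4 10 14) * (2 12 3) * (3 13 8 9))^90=(0 14 10 4 2 3 9)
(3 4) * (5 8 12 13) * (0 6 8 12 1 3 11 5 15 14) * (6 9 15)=(0 9 15 14)(1 3 4 11 5 12 13 6 8)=[9, 3, 2, 4, 11, 12, 8, 7, 1, 15, 10, 5, 13, 6, 0, 14]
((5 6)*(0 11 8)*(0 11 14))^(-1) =(0 14)(5 6)(8 11)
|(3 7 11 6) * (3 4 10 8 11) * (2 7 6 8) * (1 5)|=|(1 5)(2 7 3 6 4 10)(8 11)|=6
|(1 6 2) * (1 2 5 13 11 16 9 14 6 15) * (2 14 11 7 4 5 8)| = |(1 15)(2 14 6 8)(4 5 13 7)(9 11 16)| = 12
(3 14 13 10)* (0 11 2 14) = (0 11 2 14 13 10 3) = [11, 1, 14, 0, 4, 5, 6, 7, 8, 9, 3, 2, 12, 10, 13]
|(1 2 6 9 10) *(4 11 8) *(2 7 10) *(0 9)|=|(0 9 2 6)(1 7 10)(4 11 8)|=12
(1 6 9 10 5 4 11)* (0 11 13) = (0 11 1 6 9 10 5 4 13) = [11, 6, 2, 3, 13, 4, 9, 7, 8, 10, 5, 1, 12, 0]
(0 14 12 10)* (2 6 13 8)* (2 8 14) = (0 2 6 13 14 12 10) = [2, 1, 6, 3, 4, 5, 13, 7, 8, 9, 0, 11, 10, 14, 12]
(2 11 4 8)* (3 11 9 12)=(2 9 12 3 11 4 8)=[0, 1, 9, 11, 8, 5, 6, 7, 2, 12, 10, 4, 3]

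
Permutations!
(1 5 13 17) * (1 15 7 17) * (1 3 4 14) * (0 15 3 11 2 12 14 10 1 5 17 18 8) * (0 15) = (1 17 3 4 10)(2 12 14 5 13 11)(7 18 8 15) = [0, 17, 12, 4, 10, 13, 6, 18, 15, 9, 1, 2, 14, 11, 5, 7, 16, 3, 8]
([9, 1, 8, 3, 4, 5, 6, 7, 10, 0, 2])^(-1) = [9, 1, 10, 3, 4, 5, 6, 7, 2, 0, 8]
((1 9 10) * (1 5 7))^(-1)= (1 7 5 10 9)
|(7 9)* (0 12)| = |(0 12)(7 9)| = 2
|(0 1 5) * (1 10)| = 4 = |(0 10 1 5)|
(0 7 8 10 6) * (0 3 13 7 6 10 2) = (0 6 3 13 7 8 2) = [6, 1, 0, 13, 4, 5, 3, 8, 2, 9, 10, 11, 12, 7]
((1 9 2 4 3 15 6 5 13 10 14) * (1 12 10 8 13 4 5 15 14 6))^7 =((1 9 2 5 4 3 14 12 10 6 15)(8 13))^7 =(1 12 5 15 14 2 6 3 9 10 4)(8 13)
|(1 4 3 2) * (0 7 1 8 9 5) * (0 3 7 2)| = 6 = |(0 2 8 9 5 3)(1 4 7)|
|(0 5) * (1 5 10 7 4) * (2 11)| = |(0 10 7 4 1 5)(2 11)| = 6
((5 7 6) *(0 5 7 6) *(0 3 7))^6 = ((0 5 6)(3 7))^6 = (7)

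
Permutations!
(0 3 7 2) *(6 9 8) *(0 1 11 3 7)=[7, 11, 1, 0, 4, 5, 9, 2, 6, 8, 10, 3]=(0 7 2 1 11 3)(6 9 8)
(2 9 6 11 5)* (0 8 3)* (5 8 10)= (0 10 5 2 9 6 11 8 3)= [10, 1, 9, 0, 4, 2, 11, 7, 3, 6, 5, 8]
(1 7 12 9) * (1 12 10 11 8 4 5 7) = (4 5 7 10 11 8)(9 12) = [0, 1, 2, 3, 5, 7, 6, 10, 4, 12, 11, 8, 9]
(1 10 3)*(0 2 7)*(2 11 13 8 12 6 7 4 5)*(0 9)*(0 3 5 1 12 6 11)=(1 10 5 2 4)(3 12 11 13 8 6 7 9)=[0, 10, 4, 12, 1, 2, 7, 9, 6, 3, 5, 13, 11, 8]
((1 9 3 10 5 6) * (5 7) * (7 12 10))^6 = (12)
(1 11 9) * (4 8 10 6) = [0, 11, 2, 3, 8, 5, 4, 7, 10, 1, 6, 9] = (1 11 9)(4 8 10 6)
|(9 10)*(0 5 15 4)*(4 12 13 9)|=8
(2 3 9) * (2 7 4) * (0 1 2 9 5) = (0 1 2 3 5)(4 9 7) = [1, 2, 3, 5, 9, 0, 6, 4, 8, 7]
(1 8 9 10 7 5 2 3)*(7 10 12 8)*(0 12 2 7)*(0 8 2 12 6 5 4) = [6, 8, 3, 1, 0, 7, 5, 4, 9, 12, 10, 11, 2] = (0 6 5 7 4)(1 8 9 12 2 3)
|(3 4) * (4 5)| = |(3 5 4)| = 3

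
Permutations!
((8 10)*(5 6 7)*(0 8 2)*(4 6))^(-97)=(0 2 10 8)(4 5 7 6)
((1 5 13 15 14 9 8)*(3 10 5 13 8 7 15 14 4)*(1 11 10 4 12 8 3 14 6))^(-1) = ((1 13 6)(3 4 14 9 7 15 12 8 11 10 5))^(-1) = (1 6 13)(3 5 10 11 8 12 15 7 9 14 4)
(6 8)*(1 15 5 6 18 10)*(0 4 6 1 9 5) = (0 4 6 8 18 10 9 5 1 15) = [4, 15, 2, 3, 6, 1, 8, 7, 18, 5, 9, 11, 12, 13, 14, 0, 16, 17, 10]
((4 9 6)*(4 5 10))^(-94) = ((4 9 6 5 10))^(-94) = (4 9 6 5 10)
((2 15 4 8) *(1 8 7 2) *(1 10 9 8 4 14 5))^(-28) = ((1 4 7 2 15 14 5)(8 10 9))^(-28) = (15)(8 9 10)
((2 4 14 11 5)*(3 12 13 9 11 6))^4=((2 4 14 6 3 12 13 9 11 5))^4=(2 3 11 14 13)(4 12 5 6 9)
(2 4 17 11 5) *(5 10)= [0, 1, 4, 3, 17, 2, 6, 7, 8, 9, 5, 10, 12, 13, 14, 15, 16, 11]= (2 4 17 11 10 5)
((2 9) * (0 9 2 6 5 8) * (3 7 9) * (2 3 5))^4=(0 5 8)(2 6 9 7 3)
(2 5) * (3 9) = (2 5)(3 9) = [0, 1, 5, 9, 4, 2, 6, 7, 8, 3]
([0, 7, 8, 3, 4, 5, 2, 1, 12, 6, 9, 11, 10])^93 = (1 7)(2 10)(6 12)(8 9)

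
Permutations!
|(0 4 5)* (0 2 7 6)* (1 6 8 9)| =|(0 4 5 2 7 8 9 1 6)| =9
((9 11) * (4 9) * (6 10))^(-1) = (4 11 9)(6 10)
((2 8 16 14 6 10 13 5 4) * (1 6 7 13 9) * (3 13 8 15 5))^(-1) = ((1 6 10 9)(2 15 5 4)(3 13)(7 8 16 14))^(-1) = (1 9 10 6)(2 4 5 15)(3 13)(7 14 16 8)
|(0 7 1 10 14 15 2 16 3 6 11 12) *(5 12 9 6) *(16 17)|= 12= |(0 7 1 10 14 15 2 17 16 3 5 12)(6 11 9)|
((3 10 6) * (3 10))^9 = ((6 10))^9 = (6 10)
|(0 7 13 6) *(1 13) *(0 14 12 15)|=|(0 7 1 13 6 14 12 15)|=8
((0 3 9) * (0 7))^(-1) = (0 7 9 3)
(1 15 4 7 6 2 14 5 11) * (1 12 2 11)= (1 15 4 7 6 11 12 2 14 5)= [0, 15, 14, 3, 7, 1, 11, 6, 8, 9, 10, 12, 2, 13, 5, 4]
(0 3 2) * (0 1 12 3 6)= (0 6)(1 12 3 2)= [6, 12, 1, 2, 4, 5, 0, 7, 8, 9, 10, 11, 3]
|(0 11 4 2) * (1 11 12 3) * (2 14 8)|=|(0 12 3 1 11 4 14 8 2)|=9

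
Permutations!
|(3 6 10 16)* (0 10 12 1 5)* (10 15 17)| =10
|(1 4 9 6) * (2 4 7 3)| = |(1 7 3 2 4 9 6)| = 7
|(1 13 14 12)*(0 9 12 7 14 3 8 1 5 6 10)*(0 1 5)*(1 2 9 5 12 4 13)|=22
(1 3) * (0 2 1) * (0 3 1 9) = (0 2 9) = [2, 1, 9, 3, 4, 5, 6, 7, 8, 0]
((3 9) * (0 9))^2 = ((0 9 3))^2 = (0 3 9)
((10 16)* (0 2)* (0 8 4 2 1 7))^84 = (16)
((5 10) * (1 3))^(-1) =(1 3)(5 10) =((1 3)(5 10))^(-1)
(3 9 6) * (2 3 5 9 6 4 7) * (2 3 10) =(2 10)(3 6 5 9 4 7) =[0, 1, 10, 6, 7, 9, 5, 3, 8, 4, 2]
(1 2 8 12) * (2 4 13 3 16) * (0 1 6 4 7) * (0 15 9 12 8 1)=[0, 7, 1, 16, 13, 5, 4, 15, 8, 12, 10, 11, 6, 3, 14, 9, 2]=(1 7 15 9 12 6 4 13 3 16 2)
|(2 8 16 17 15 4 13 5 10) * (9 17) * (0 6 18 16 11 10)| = |(0 6 18 16 9 17 15 4 13 5)(2 8 11 10)| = 20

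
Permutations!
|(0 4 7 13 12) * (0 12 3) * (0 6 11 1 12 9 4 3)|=10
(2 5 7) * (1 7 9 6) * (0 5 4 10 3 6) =(0 5 9)(1 7 2 4 10 3 6) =[5, 7, 4, 6, 10, 9, 1, 2, 8, 0, 3]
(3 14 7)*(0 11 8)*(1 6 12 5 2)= (0 11 8)(1 6 12 5 2)(3 14 7)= [11, 6, 1, 14, 4, 2, 12, 3, 0, 9, 10, 8, 5, 13, 7]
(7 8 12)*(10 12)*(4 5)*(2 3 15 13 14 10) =(2 3 15 13 14 10 12 7 8)(4 5) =[0, 1, 3, 15, 5, 4, 6, 8, 2, 9, 12, 11, 7, 14, 10, 13]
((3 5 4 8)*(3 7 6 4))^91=(3 5)(4 6 7 8)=((3 5)(4 8 7 6))^91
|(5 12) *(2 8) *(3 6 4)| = 6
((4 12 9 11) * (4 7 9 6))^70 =((4 12 6)(7 9 11))^70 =(4 12 6)(7 9 11)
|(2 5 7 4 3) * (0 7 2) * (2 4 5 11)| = 10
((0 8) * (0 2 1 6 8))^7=(1 2 8 6)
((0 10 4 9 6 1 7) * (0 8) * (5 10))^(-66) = ((0 5 10 4 9 6 1 7 8))^(-66) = (0 1 4)(5 7 9)(6 10 8)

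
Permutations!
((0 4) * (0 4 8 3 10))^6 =(0 3)(8 10) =((0 8 3 10))^6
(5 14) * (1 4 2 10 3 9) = (1 4 2 10 3 9)(5 14) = [0, 4, 10, 9, 2, 14, 6, 7, 8, 1, 3, 11, 12, 13, 5]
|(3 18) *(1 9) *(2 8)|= |(1 9)(2 8)(3 18)|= 2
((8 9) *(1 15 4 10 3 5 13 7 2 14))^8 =((1 15 4 10 3 5 13 7 2 14)(8 9))^8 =(1 2 13 3 4)(5 10 15 14 7)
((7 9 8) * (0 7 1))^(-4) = (0 7 9 8 1)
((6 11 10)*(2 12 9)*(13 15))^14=(15)(2 9 12)(6 10 11)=((2 12 9)(6 11 10)(13 15))^14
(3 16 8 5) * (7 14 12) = [0, 1, 2, 16, 4, 3, 6, 14, 5, 9, 10, 11, 7, 13, 12, 15, 8] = (3 16 8 5)(7 14 12)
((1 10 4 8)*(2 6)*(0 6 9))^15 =((0 6 2 9)(1 10 4 8))^15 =(0 9 2 6)(1 8 4 10)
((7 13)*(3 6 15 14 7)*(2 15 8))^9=(2 15 14 7 13 3 6 8)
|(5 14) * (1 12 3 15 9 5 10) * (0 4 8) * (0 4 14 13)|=10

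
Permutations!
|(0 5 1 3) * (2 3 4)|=|(0 5 1 4 2 3)|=6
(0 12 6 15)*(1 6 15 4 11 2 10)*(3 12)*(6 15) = (0 3 12 6 4 11 2 10 1 15) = [3, 15, 10, 12, 11, 5, 4, 7, 8, 9, 1, 2, 6, 13, 14, 0]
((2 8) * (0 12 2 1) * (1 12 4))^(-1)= (0 1 4)(2 12 8)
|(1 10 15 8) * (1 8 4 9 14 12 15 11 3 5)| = |(1 10 11 3 5)(4 9 14 12 15)| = 5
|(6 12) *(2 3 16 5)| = |(2 3 16 5)(6 12)| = 4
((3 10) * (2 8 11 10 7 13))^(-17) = ((2 8 11 10 3 7 13))^(-17) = (2 3 8 7 11 13 10)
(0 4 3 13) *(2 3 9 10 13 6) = [4, 1, 3, 6, 9, 5, 2, 7, 8, 10, 13, 11, 12, 0] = (0 4 9 10 13)(2 3 6)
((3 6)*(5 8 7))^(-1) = ((3 6)(5 8 7))^(-1) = (3 6)(5 7 8)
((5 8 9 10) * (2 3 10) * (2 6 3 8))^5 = ((2 8 9 6 3 10 5))^5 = (2 10 6 8 5 3 9)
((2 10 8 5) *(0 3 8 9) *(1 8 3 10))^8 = (0 9 10)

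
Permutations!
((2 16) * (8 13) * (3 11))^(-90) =(16)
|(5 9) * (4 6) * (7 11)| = 2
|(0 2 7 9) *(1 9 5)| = 6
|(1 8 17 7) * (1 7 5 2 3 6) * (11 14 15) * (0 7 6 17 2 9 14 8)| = 36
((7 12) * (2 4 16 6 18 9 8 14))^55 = (2 14 8 9 18 6 16 4)(7 12)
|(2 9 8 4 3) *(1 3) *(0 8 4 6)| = 15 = |(0 8 6)(1 3 2 9 4)|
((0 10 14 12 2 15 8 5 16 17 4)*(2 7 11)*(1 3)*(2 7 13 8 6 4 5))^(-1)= (0 4 6 15 2 8 13 12 14 10)(1 3)(5 17 16)(7 11)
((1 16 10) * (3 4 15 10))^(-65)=((1 16 3 4 15 10))^(-65)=(1 16 3 4 15 10)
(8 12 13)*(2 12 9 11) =(2 12 13 8 9 11) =[0, 1, 12, 3, 4, 5, 6, 7, 9, 11, 10, 2, 13, 8]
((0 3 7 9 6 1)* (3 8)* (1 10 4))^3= (0 7 10)(1 3 6)(4 8 9)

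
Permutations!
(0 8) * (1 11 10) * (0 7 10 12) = [8, 11, 2, 3, 4, 5, 6, 10, 7, 9, 1, 12, 0] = (0 8 7 10 1 11 12)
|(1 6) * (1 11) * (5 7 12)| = |(1 6 11)(5 7 12)| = 3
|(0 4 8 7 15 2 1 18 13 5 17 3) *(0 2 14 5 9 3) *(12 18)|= 56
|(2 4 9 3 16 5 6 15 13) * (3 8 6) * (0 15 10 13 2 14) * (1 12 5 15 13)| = |(0 13 14)(1 12 5 3 16 15 2 4 9 8 6 10)| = 12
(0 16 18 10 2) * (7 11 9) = (0 16 18 10 2)(7 11 9) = [16, 1, 0, 3, 4, 5, 6, 11, 8, 7, 2, 9, 12, 13, 14, 15, 18, 17, 10]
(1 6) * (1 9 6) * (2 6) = (2 6 9) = [0, 1, 6, 3, 4, 5, 9, 7, 8, 2]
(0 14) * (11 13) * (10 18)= (0 14)(10 18)(11 13)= [14, 1, 2, 3, 4, 5, 6, 7, 8, 9, 18, 13, 12, 11, 0, 15, 16, 17, 10]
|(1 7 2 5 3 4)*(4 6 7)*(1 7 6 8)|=7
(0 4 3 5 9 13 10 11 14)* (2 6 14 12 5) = [4, 1, 6, 2, 3, 9, 14, 7, 8, 13, 11, 12, 5, 10, 0] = (0 4 3 2 6 14)(5 9 13 10 11 12)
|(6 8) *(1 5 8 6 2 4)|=|(1 5 8 2 4)|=5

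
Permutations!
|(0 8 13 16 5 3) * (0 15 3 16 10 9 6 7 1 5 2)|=|(0 8 13 10 9 6 7 1 5 16 2)(3 15)|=22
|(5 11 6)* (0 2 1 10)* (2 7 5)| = |(0 7 5 11 6 2 1 10)| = 8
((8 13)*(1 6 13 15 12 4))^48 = ((1 6 13 8 15 12 4))^48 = (1 4 12 15 8 13 6)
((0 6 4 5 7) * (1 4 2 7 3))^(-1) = (0 7 2 6)(1 3 5 4)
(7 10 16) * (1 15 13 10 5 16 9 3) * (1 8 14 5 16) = [0, 15, 2, 8, 4, 1, 6, 16, 14, 3, 9, 11, 12, 10, 5, 13, 7] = (1 15 13 10 9 3 8 14 5)(7 16)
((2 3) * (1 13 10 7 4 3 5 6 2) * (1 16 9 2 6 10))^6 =(2 16 4 10)(3 7 5 9)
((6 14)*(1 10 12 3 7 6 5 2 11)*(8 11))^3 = (1 3 14 8 10 7 5 11 12 6 2) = ((1 10 12 3 7 6 14 5 2 8 11))^3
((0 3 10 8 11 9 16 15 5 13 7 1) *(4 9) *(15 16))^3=(16)(0 8 9 13)(1 10 4 5)(3 11 15 7)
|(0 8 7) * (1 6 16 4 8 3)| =8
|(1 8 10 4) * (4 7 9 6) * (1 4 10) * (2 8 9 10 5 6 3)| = 10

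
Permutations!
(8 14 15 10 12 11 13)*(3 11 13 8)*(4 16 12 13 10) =(3 11 8 14 15 4 16 12 10 13) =[0, 1, 2, 11, 16, 5, 6, 7, 14, 9, 13, 8, 10, 3, 15, 4, 12]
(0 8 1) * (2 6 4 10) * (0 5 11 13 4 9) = (0 8 1 5 11 13 4 10 2 6 9) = [8, 5, 6, 3, 10, 11, 9, 7, 1, 0, 2, 13, 12, 4]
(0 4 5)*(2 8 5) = [4, 1, 8, 3, 2, 0, 6, 7, 5] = (0 4 2 8 5)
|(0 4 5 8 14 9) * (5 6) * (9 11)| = 8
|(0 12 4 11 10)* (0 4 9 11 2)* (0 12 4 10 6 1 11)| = 15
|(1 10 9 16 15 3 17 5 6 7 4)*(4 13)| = |(1 10 9 16 15 3 17 5 6 7 13 4)| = 12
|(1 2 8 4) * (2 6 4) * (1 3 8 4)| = |(1 6)(2 4 3 8)| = 4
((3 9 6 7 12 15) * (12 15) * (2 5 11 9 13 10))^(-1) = ((2 5 11 9 6 7 15 3 13 10))^(-1) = (2 10 13 3 15 7 6 9 11 5)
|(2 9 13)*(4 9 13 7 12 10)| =|(2 13)(4 9 7 12 10)| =10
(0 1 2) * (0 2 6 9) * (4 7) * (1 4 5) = (0 4 7 5 1 6 9) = [4, 6, 2, 3, 7, 1, 9, 5, 8, 0]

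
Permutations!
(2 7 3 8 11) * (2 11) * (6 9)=(11)(2 7 3 8)(6 9)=[0, 1, 7, 8, 4, 5, 9, 3, 2, 6, 10, 11]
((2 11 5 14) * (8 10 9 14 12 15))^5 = (2 8 11 10 5 9 12 14 15)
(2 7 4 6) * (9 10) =(2 7 4 6)(9 10) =[0, 1, 7, 3, 6, 5, 2, 4, 8, 10, 9]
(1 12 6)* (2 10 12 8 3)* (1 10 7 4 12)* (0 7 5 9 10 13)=(0 7 4 12 6 13)(1 8 3 2 5 9 10)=[7, 8, 5, 2, 12, 9, 13, 4, 3, 10, 1, 11, 6, 0]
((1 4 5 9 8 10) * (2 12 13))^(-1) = (1 10 8 9 5 4)(2 13 12) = ((1 4 5 9 8 10)(2 12 13))^(-1)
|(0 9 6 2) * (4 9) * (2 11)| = |(0 4 9 6 11 2)| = 6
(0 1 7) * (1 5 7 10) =(0 5 7)(1 10) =[5, 10, 2, 3, 4, 7, 6, 0, 8, 9, 1]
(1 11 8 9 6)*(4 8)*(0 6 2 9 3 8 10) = [6, 11, 9, 8, 10, 5, 1, 7, 3, 2, 0, 4] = (0 6 1 11 4 10)(2 9)(3 8)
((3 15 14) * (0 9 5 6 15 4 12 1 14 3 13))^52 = (0 1 3 5 13 12 15 9 14 4 6)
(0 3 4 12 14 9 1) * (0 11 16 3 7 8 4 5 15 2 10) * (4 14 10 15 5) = [7, 11, 15, 4, 12, 5, 6, 8, 14, 1, 0, 16, 10, 13, 9, 2, 3] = (0 7 8 14 9 1 11 16 3 4 12 10)(2 15)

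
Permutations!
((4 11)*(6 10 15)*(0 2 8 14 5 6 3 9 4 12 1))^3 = ((0 2 8 14 5 6 10 15 3 9 4 11 12 1))^3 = (0 14 10 9 12 2 5 15 4 1 8 6 3 11)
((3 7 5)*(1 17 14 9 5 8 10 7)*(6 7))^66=((1 17 14 9 5 3)(6 7 8 10))^66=(17)(6 8)(7 10)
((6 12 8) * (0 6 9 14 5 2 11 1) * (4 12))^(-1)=(0 1 11 2 5 14 9 8 12 4 6)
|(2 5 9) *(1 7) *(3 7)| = 3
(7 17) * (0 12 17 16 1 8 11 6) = (0 12 17 7 16 1 8 11 6) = [12, 8, 2, 3, 4, 5, 0, 16, 11, 9, 10, 6, 17, 13, 14, 15, 1, 7]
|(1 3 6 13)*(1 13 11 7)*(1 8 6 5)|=12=|(13)(1 3 5)(6 11 7 8)|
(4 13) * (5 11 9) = (4 13)(5 11 9) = [0, 1, 2, 3, 13, 11, 6, 7, 8, 5, 10, 9, 12, 4]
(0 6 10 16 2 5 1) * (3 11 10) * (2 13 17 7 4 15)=[6, 0, 5, 11, 15, 1, 3, 4, 8, 9, 16, 10, 12, 17, 14, 2, 13, 7]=(0 6 3 11 10 16 13 17 7 4 15 2 5 1)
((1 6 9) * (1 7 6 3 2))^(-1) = (1 2 3)(6 7 9) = ((1 3 2)(6 9 7))^(-1)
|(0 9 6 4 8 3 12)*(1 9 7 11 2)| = 11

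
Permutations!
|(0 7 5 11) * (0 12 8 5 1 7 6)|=|(0 6)(1 7)(5 11 12 8)|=4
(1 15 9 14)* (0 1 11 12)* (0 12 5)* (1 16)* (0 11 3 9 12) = [16, 15, 2, 9, 4, 11, 6, 7, 8, 14, 10, 5, 0, 13, 3, 12, 1] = (0 16 1 15 12)(3 9 14)(5 11)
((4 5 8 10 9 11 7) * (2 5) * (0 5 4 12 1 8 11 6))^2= (0 11 12 8 9)(1 10 6 5 7)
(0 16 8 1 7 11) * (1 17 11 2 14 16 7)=(0 7 2 14 16 8 17 11)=[7, 1, 14, 3, 4, 5, 6, 2, 17, 9, 10, 0, 12, 13, 16, 15, 8, 11]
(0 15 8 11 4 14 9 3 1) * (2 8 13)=(0 15 13 2 8 11 4 14 9 3 1)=[15, 0, 8, 1, 14, 5, 6, 7, 11, 3, 10, 4, 12, 2, 9, 13]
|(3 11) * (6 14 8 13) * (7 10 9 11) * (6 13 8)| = 10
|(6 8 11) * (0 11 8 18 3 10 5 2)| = |(0 11 6 18 3 10 5 2)| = 8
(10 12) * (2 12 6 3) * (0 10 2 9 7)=[10, 1, 12, 9, 4, 5, 3, 0, 8, 7, 6, 11, 2]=(0 10 6 3 9 7)(2 12)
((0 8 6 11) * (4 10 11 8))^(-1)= (0 11 10 4)(6 8)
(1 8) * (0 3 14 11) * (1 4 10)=(0 3 14 11)(1 8 4 10)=[3, 8, 2, 14, 10, 5, 6, 7, 4, 9, 1, 0, 12, 13, 11]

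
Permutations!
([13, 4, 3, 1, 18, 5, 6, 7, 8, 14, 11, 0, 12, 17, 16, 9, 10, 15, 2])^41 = (0 14 13 16 17 10 15 11 9)(1 4 18 2 3)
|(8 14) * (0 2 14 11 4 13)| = 7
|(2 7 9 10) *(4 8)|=|(2 7 9 10)(4 8)|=4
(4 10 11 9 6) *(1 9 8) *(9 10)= (1 10 11 8)(4 9 6)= [0, 10, 2, 3, 9, 5, 4, 7, 1, 6, 11, 8]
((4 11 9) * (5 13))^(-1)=(4 9 11)(5 13)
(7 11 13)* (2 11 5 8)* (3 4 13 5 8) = [0, 1, 11, 4, 13, 3, 6, 8, 2, 9, 10, 5, 12, 7] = (2 11 5 3 4 13 7 8)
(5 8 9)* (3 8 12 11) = (3 8 9 5 12 11) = [0, 1, 2, 8, 4, 12, 6, 7, 9, 5, 10, 3, 11]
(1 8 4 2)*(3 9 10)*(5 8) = (1 5 8 4 2)(3 9 10) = [0, 5, 1, 9, 2, 8, 6, 7, 4, 10, 3]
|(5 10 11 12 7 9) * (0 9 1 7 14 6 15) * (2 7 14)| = |(0 9 5 10 11 12 2 7 1 14 6 15)| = 12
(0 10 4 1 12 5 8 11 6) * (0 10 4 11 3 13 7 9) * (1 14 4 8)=(0 8 3 13 7 9)(1 12 5)(4 14)(6 10 11)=[8, 12, 2, 13, 14, 1, 10, 9, 3, 0, 11, 6, 5, 7, 4]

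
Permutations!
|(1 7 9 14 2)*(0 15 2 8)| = 8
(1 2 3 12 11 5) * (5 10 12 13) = [0, 2, 3, 13, 4, 1, 6, 7, 8, 9, 12, 10, 11, 5] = (1 2 3 13 5)(10 12 11)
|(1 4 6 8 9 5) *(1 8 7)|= |(1 4 6 7)(5 8 9)|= 12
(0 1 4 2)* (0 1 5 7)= (0 5 7)(1 4 2)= [5, 4, 1, 3, 2, 7, 6, 0]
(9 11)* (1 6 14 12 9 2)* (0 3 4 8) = (0 3 4 8)(1 6 14 12 9 11 2) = [3, 6, 1, 4, 8, 5, 14, 7, 0, 11, 10, 2, 9, 13, 12]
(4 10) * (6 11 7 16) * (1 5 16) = (1 5 16 6 11 7)(4 10) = [0, 5, 2, 3, 10, 16, 11, 1, 8, 9, 4, 7, 12, 13, 14, 15, 6]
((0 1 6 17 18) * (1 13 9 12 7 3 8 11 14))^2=((0 13 9 12 7 3 8 11 14 1 6 17 18))^2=(0 9 7 8 14 6 18 13 12 3 11 1 17)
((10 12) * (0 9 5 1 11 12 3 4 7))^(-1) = ((0 9 5 1 11 12 10 3 4 7))^(-1) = (0 7 4 3 10 12 11 1 5 9)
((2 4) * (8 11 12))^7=(2 4)(8 11 12)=((2 4)(8 11 12))^7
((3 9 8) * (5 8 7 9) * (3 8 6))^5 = ((3 5 6)(7 9))^5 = (3 6 5)(7 9)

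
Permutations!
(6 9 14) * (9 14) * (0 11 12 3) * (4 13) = (0 11 12 3)(4 13)(6 14) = [11, 1, 2, 0, 13, 5, 14, 7, 8, 9, 10, 12, 3, 4, 6]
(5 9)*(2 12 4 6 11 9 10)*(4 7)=(2 12 7 4 6 11 9 5 10)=[0, 1, 12, 3, 6, 10, 11, 4, 8, 5, 2, 9, 7]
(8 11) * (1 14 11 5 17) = (1 14 11 8 5 17) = [0, 14, 2, 3, 4, 17, 6, 7, 5, 9, 10, 8, 12, 13, 11, 15, 16, 1]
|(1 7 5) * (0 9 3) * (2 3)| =12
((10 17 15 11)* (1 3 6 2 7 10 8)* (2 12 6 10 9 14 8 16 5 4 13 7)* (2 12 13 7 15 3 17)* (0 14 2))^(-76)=((0 14 8 1 17 3 10)(2 12 6 13 15 11 16 5 4 7 9))^(-76)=(0 14 8 1 17 3 10)(2 12 6 13 15 11 16 5 4 7 9)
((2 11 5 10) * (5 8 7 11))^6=(11)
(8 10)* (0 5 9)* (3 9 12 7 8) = [5, 1, 2, 9, 4, 12, 6, 8, 10, 0, 3, 11, 7] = (0 5 12 7 8 10 3 9)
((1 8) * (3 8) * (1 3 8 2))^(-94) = (1 3)(2 8)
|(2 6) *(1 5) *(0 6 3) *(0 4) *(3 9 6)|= |(0 3 4)(1 5)(2 9 6)|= 6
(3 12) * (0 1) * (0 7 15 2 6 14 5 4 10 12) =(0 1 7 15 2 6 14 5 4 10 12 3) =[1, 7, 6, 0, 10, 4, 14, 15, 8, 9, 12, 11, 3, 13, 5, 2]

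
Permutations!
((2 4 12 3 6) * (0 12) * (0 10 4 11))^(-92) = (0 2 3)(6 12 11)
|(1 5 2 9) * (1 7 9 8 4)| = 10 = |(1 5 2 8 4)(7 9)|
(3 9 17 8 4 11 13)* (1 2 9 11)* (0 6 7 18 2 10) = (0 6 7 18 2 9 17 8 4 1 10)(3 11 13) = [6, 10, 9, 11, 1, 5, 7, 18, 4, 17, 0, 13, 12, 3, 14, 15, 16, 8, 2]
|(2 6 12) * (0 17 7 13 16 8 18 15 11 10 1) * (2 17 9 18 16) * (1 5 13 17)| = 12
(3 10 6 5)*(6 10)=[0, 1, 2, 6, 4, 3, 5, 7, 8, 9, 10]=(10)(3 6 5)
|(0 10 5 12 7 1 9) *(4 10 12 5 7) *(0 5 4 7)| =|(0 12 7 1 9 5 4 10)| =8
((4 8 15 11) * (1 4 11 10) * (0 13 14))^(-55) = ((0 13 14)(1 4 8 15 10))^(-55) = (15)(0 14 13)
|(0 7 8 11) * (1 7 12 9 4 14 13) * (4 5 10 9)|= 9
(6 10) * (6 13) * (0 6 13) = (13)(0 6 10) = [6, 1, 2, 3, 4, 5, 10, 7, 8, 9, 0, 11, 12, 13]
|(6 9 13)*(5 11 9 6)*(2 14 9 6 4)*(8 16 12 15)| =8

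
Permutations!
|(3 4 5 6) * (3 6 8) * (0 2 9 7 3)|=|(0 2 9 7 3 4 5 8)|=8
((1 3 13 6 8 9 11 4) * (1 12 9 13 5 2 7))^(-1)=(1 7 2 5 3)(4 11 9 12)(6 13 8)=((1 3 5 2 7)(4 12 9 11)(6 8 13))^(-1)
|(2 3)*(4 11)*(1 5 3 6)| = |(1 5 3 2 6)(4 11)| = 10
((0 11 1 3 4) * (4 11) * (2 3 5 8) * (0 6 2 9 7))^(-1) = (0 7 9 8 5 1 11 3 2 6 4)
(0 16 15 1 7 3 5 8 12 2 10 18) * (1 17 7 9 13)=(0 16 15 17 7 3 5 8 12 2 10 18)(1 9 13)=[16, 9, 10, 5, 4, 8, 6, 3, 12, 13, 18, 11, 2, 1, 14, 17, 15, 7, 0]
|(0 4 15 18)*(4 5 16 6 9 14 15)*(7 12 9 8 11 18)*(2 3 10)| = |(0 5 16 6 8 11 18)(2 3 10)(7 12 9 14 15)| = 105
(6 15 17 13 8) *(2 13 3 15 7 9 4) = (2 13 8 6 7 9 4)(3 15 17) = [0, 1, 13, 15, 2, 5, 7, 9, 6, 4, 10, 11, 12, 8, 14, 17, 16, 3]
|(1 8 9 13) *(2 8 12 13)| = 3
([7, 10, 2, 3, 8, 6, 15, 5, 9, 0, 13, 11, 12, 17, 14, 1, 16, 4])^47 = (0 9 8 4 17 13 10 1 15 6 5 7)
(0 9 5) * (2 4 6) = (0 9 5)(2 4 6) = [9, 1, 4, 3, 6, 0, 2, 7, 8, 5]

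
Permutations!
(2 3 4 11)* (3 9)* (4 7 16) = [0, 1, 9, 7, 11, 5, 6, 16, 8, 3, 10, 2, 12, 13, 14, 15, 4] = (2 9 3 7 16 4 11)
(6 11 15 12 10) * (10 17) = (6 11 15 12 17 10) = [0, 1, 2, 3, 4, 5, 11, 7, 8, 9, 6, 15, 17, 13, 14, 12, 16, 10]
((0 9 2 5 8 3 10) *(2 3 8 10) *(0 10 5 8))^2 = ((10)(0 9 3 2 8))^2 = (10)(0 3 8 9 2)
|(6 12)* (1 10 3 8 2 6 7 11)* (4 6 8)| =|(1 10 3 4 6 12 7 11)(2 8)| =8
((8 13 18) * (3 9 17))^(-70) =(3 17 9)(8 18 13)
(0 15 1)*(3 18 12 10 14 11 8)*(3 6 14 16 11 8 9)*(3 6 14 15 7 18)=[7, 0, 2, 3, 4, 5, 15, 18, 14, 6, 16, 9, 10, 13, 8, 1, 11, 17, 12]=(0 7 18 12 10 16 11 9 6 15 1)(8 14)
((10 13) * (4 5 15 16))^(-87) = (4 5 15 16)(10 13) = ((4 5 15 16)(10 13))^(-87)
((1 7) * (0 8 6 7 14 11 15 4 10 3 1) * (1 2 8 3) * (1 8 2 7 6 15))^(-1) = (0 7 3)(1 11 14)(4 15 8 10)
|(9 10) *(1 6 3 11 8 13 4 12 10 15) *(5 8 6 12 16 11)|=40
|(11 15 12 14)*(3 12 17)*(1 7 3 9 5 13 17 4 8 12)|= |(1 7 3)(4 8 12 14 11 15)(5 13 17 9)|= 12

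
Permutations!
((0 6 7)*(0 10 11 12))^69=((0 6 7 10 11 12))^69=(0 10)(6 11)(7 12)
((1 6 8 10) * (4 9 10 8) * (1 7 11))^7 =((1 6 4 9 10 7 11))^7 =(11)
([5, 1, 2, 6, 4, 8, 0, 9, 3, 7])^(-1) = [6, 1, 2, 8, 4, 0, 3, 9, 5, 7]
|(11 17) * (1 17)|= |(1 17 11)|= 3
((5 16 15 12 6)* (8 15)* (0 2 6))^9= (0 2 6 5 16 8 15 12)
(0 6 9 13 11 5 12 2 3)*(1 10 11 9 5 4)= (0 6 5 12 2 3)(1 10 11 4)(9 13)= [6, 10, 3, 0, 1, 12, 5, 7, 8, 13, 11, 4, 2, 9]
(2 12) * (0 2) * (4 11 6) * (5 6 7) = (0 2 12)(4 11 7 5 6) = [2, 1, 12, 3, 11, 6, 4, 5, 8, 9, 10, 7, 0]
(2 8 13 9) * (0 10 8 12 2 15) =(0 10 8 13 9 15)(2 12) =[10, 1, 12, 3, 4, 5, 6, 7, 13, 15, 8, 11, 2, 9, 14, 0]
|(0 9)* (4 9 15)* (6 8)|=4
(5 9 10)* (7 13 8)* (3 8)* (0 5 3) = (0 5 9 10 3 8 7 13) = [5, 1, 2, 8, 4, 9, 6, 13, 7, 10, 3, 11, 12, 0]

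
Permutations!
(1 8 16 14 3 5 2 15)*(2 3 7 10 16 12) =[0, 8, 15, 5, 4, 3, 6, 10, 12, 9, 16, 11, 2, 13, 7, 1, 14] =(1 8 12 2 15)(3 5)(7 10 16 14)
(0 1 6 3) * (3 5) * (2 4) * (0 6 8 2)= (0 1 8 2 4)(3 6 5)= [1, 8, 4, 6, 0, 3, 5, 7, 2]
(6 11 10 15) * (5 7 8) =(5 7 8)(6 11 10 15) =[0, 1, 2, 3, 4, 7, 11, 8, 5, 9, 15, 10, 12, 13, 14, 6]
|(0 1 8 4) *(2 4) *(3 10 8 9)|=|(0 1 9 3 10 8 2 4)|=8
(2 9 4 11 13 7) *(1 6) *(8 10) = (1 6)(2 9 4 11 13 7)(8 10) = [0, 6, 9, 3, 11, 5, 1, 2, 10, 4, 8, 13, 12, 7]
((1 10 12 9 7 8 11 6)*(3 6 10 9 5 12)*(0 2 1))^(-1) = (0 6 3 10 11 8 7 9 1 2)(5 12)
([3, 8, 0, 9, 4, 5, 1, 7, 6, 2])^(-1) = (0 2 9 3)(1 6 8)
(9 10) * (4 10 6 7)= (4 10 9 6 7)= [0, 1, 2, 3, 10, 5, 7, 4, 8, 6, 9]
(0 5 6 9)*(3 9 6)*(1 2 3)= [5, 2, 3, 9, 4, 1, 6, 7, 8, 0]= (0 5 1 2 3 9)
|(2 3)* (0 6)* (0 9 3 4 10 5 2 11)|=20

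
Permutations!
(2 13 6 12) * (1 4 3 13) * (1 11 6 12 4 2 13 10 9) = (1 2 11 6 4 3 10 9)(12 13) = [0, 2, 11, 10, 3, 5, 4, 7, 8, 1, 9, 6, 13, 12]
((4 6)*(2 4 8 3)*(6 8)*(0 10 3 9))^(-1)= (0 9 8 4 2 3 10)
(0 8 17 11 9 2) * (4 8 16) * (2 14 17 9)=(0 16 4 8 9 14 17 11 2)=[16, 1, 0, 3, 8, 5, 6, 7, 9, 14, 10, 2, 12, 13, 17, 15, 4, 11]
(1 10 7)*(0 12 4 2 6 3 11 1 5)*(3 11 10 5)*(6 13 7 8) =(0 12 4 2 13 7 3 10 8 6 11 1 5) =[12, 5, 13, 10, 2, 0, 11, 3, 6, 9, 8, 1, 4, 7]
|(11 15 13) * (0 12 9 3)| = 12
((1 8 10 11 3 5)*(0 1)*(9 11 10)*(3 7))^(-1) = ((0 1 8 9 11 7 3 5))^(-1) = (0 5 3 7 11 9 8 1)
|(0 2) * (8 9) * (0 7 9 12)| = |(0 2 7 9 8 12)| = 6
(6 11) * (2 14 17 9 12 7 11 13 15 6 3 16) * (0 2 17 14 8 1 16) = (0 2 8 1 16 17 9 12 7 11 3)(6 13 15) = [2, 16, 8, 0, 4, 5, 13, 11, 1, 12, 10, 3, 7, 15, 14, 6, 17, 9]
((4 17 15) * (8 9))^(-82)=(4 15 17)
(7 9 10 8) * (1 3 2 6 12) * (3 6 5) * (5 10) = (1 6 12)(2 10 8 7 9 5 3) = [0, 6, 10, 2, 4, 3, 12, 9, 7, 5, 8, 11, 1]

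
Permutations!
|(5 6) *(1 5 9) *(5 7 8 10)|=7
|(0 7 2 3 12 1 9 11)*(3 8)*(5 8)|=10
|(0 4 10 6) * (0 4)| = 3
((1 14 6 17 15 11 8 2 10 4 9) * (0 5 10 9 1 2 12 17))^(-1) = (0 6 14 1 4 10 5)(2 9)(8 11 15 17 12)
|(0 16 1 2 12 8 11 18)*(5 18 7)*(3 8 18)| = |(0 16 1 2 12 18)(3 8 11 7 5)| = 30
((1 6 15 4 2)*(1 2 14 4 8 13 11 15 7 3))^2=((1 6 7 3)(4 14)(8 13 11 15))^2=(1 7)(3 6)(8 11)(13 15)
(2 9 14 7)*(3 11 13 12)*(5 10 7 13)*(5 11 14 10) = (2 9 10 7)(3 14 13 12) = [0, 1, 9, 14, 4, 5, 6, 2, 8, 10, 7, 11, 3, 12, 13]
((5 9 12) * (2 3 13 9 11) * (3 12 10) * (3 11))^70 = ((2 12 5 3 13 9 10 11))^70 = (2 10 13 5)(3 12 11 9)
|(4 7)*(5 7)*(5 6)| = |(4 6 5 7)| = 4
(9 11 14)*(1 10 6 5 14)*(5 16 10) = (1 5 14 9 11)(6 16 10) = [0, 5, 2, 3, 4, 14, 16, 7, 8, 11, 6, 1, 12, 13, 9, 15, 10]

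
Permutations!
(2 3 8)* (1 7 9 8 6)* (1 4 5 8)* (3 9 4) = (1 7 4 5 8 2 9)(3 6) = [0, 7, 9, 6, 5, 8, 3, 4, 2, 1]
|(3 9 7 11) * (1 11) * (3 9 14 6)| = |(1 11 9 7)(3 14 6)| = 12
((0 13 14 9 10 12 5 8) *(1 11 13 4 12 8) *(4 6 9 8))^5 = (0 12 14 10 11 6 5 8 4 13 9 1)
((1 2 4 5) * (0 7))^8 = (7)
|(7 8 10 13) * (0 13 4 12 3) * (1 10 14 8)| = 8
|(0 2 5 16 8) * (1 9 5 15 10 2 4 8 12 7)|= |(0 4 8)(1 9 5 16 12 7)(2 15 10)|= 6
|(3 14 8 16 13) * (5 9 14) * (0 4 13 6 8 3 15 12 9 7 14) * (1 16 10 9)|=|(0 4 13 15 12 1 16 6 8 10 9)(3 5 7 14)|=44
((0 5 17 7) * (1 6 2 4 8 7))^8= (0 7 8 4 2 6 1 17 5)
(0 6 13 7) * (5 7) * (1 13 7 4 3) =(0 6 7)(1 13 5 4 3) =[6, 13, 2, 1, 3, 4, 7, 0, 8, 9, 10, 11, 12, 5]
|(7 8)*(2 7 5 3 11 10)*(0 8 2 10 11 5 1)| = |(11)(0 8 1)(2 7)(3 5)| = 6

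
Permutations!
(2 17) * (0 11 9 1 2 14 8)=(0 11 9 1 2 17 14 8)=[11, 2, 17, 3, 4, 5, 6, 7, 0, 1, 10, 9, 12, 13, 8, 15, 16, 14]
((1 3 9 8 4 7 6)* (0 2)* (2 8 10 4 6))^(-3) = (0 4 3 8 7 9 6 2 10 1)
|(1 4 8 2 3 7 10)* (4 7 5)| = |(1 7 10)(2 3 5 4 8)| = 15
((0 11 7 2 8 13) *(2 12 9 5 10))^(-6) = ((0 11 7 12 9 5 10 2 8 13))^(-6) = (0 9 8 7 10)(2 11 5 13 12)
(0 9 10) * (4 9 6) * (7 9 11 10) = (0 6 4 11 10)(7 9) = [6, 1, 2, 3, 11, 5, 4, 9, 8, 7, 0, 10]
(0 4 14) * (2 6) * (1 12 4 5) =(0 5 1 12 4 14)(2 6) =[5, 12, 6, 3, 14, 1, 2, 7, 8, 9, 10, 11, 4, 13, 0]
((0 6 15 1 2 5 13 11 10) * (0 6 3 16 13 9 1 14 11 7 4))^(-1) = ((0 3 16 13 7 4)(1 2 5 9)(6 15 14 11 10))^(-1) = (0 4 7 13 16 3)(1 9 5 2)(6 10 11 14 15)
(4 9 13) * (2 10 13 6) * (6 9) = (2 10 13 4 6) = [0, 1, 10, 3, 6, 5, 2, 7, 8, 9, 13, 11, 12, 4]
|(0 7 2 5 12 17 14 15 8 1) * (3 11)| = |(0 7 2 5 12 17 14 15 8 1)(3 11)| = 10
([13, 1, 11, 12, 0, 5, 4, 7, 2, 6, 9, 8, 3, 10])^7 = (0 13 10 9 6 4)(2 11 8)(3 12)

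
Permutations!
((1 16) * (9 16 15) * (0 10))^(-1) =(0 10)(1 16 9 15) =((0 10)(1 15 9 16))^(-1)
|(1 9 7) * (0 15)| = |(0 15)(1 9 7)| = 6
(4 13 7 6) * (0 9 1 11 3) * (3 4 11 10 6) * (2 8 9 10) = (0 10 6 11 4 13 7 3)(1 2 8 9) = [10, 2, 8, 0, 13, 5, 11, 3, 9, 1, 6, 4, 12, 7]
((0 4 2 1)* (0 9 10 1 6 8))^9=(10)(0 8 6 2 4)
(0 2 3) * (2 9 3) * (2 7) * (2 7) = [9, 1, 2, 0, 4, 5, 6, 7, 8, 3] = (0 9 3)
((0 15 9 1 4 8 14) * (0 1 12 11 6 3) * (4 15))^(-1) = (0 3 6 11 12 9 15 1 14 8 4)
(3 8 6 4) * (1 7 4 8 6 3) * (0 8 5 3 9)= [8, 7, 2, 6, 1, 3, 5, 4, 9, 0]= (0 8 9)(1 7 4)(3 6 5)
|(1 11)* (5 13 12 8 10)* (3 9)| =|(1 11)(3 9)(5 13 12 8 10)| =10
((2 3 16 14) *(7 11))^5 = ((2 3 16 14)(7 11))^5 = (2 3 16 14)(7 11)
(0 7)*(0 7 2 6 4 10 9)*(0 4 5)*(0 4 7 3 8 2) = (2 6 5 4 10 9 7 3 8) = [0, 1, 6, 8, 10, 4, 5, 3, 2, 7, 9]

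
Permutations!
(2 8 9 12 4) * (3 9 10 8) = (2 3 9 12 4)(8 10) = [0, 1, 3, 9, 2, 5, 6, 7, 10, 12, 8, 11, 4]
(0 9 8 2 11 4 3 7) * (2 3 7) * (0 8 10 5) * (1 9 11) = (0 11 4 7 8 3 2 1 9 10 5) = [11, 9, 1, 2, 7, 0, 6, 8, 3, 10, 5, 4]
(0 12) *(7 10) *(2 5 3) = (0 12)(2 5 3)(7 10) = [12, 1, 5, 2, 4, 3, 6, 10, 8, 9, 7, 11, 0]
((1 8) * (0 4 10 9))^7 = (0 9 10 4)(1 8)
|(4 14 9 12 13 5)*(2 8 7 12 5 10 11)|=|(2 8 7 12 13 10 11)(4 14 9 5)|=28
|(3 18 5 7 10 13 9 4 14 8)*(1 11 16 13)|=13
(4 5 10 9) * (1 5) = (1 5 10 9 4) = [0, 5, 2, 3, 1, 10, 6, 7, 8, 4, 9]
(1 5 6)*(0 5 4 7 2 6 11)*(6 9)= (0 5 11)(1 4 7 2 9 6)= [5, 4, 9, 3, 7, 11, 1, 2, 8, 6, 10, 0]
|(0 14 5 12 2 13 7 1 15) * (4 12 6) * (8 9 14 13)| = |(0 13 7 1 15)(2 8 9 14 5 6 4 12)| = 40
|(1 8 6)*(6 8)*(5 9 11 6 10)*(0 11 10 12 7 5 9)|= |(0 11 6 1 12 7 5)(9 10)|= 14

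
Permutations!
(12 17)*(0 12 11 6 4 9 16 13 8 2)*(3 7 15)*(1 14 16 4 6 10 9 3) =[12, 14, 0, 7, 3, 5, 6, 15, 2, 4, 9, 10, 17, 8, 16, 1, 13, 11] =(0 12 17 11 10 9 4 3 7 15 1 14 16 13 8 2)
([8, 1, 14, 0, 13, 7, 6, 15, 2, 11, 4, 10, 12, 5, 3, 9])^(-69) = [8, 1, 14, 0, 7, 9, 6, 11, 2, 4, 5, 13, 12, 15, 3, 10]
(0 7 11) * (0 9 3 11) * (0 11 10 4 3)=(0 7 11 9)(3 10 4)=[7, 1, 2, 10, 3, 5, 6, 11, 8, 0, 4, 9]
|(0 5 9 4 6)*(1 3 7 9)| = |(0 5 1 3 7 9 4 6)| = 8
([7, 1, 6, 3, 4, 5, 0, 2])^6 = [2, 1, 0, 3, 4, 5, 7, 6]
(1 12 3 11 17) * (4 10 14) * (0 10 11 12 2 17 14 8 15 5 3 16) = (0 10 8 15 5 3 12 16)(1 2 17)(4 11 14) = [10, 2, 17, 12, 11, 3, 6, 7, 15, 9, 8, 14, 16, 13, 4, 5, 0, 1]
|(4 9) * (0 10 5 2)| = |(0 10 5 2)(4 9)| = 4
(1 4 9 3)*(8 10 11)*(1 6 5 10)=[0, 4, 2, 6, 9, 10, 5, 7, 1, 3, 11, 8]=(1 4 9 3 6 5 10 11 8)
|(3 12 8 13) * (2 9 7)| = |(2 9 7)(3 12 8 13)| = 12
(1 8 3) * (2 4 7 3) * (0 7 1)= [7, 8, 4, 0, 1, 5, 6, 3, 2]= (0 7 3)(1 8 2 4)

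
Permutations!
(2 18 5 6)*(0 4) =[4, 1, 18, 3, 0, 6, 2, 7, 8, 9, 10, 11, 12, 13, 14, 15, 16, 17, 5] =(0 4)(2 18 5 6)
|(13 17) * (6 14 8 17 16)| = |(6 14 8 17 13 16)| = 6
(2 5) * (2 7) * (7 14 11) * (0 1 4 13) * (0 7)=(0 1 4 13 7 2 5 14 11)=[1, 4, 5, 3, 13, 14, 6, 2, 8, 9, 10, 0, 12, 7, 11]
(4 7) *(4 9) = [0, 1, 2, 3, 7, 5, 6, 9, 8, 4] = (4 7 9)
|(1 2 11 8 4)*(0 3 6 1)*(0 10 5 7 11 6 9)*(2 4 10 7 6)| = |(0 3 9)(1 4 7 11 8 10 5 6)| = 24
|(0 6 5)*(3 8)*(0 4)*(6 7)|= |(0 7 6 5 4)(3 8)|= 10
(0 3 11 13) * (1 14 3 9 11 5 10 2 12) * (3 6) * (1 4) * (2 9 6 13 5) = (0 6 3 2 12 4 1 14 13)(5 10 9 11) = [6, 14, 12, 2, 1, 10, 3, 7, 8, 11, 9, 5, 4, 0, 13]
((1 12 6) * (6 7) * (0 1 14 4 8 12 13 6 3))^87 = (0 12 14 1 7 4 13 3 8 6)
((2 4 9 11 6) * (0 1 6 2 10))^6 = ((0 1 6 10)(2 4 9 11))^6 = (0 6)(1 10)(2 9)(4 11)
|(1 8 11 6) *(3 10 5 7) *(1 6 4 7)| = 8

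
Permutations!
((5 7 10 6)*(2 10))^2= ((2 10 6 5 7))^2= (2 6 7 10 5)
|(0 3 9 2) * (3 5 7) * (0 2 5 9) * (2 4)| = |(0 9 5 7 3)(2 4)| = 10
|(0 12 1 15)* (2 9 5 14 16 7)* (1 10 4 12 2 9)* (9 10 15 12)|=35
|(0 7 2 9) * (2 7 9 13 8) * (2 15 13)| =|(0 9)(8 15 13)| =6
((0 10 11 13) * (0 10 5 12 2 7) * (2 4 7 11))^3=(0 4 5 7 12)(2 10 13 11)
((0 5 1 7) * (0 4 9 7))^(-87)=(9)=((0 5 1)(4 9 7))^(-87)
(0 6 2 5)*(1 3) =(0 6 2 5)(1 3) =[6, 3, 5, 1, 4, 0, 2]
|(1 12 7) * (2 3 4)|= 3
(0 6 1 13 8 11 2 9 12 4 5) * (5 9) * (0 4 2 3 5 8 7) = (0 6 1 13 7)(2 8 11 3 5 4 9 12) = [6, 13, 8, 5, 9, 4, 1, 0, 11, 12, 10, 3, 2, 7]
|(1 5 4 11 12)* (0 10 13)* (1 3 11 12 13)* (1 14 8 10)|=24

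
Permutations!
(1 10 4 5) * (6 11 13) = (1 10 4 5)(6 11 13) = [0, 10, 2, 3, 5, 1, 11, 7, 8, 9, 4, 13, 12, 6]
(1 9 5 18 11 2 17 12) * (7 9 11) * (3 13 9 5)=(1 11 2 17 12)(3 13 9)(5 18 7)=[0, 11, 17, 13, 4, 18, 6, 5, 8, 3, 10, 2, 1, 9, 14, 15, 16, 12, 7]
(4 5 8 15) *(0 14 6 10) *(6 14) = (0 6 10)(4 5 8 15) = [6, 1, 2, 3, 5, 8, 10, 7, 15, 9, 0, 11, 12, 13, 14, 4]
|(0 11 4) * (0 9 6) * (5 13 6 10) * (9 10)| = |(0 11 4 10 5 13 6)| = 7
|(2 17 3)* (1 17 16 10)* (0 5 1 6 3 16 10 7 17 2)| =|(0 5 1 2 10 6 3)(7 17 16)| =21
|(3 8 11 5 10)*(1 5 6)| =7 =|(1 5 10 3 8 11 6)|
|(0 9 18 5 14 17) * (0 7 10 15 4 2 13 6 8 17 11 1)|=63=|(0 9 18 5 14 11 1)(2 13 6 8 17 7 10 15 4)|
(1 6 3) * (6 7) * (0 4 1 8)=[4, 7, 2, 8, 1, 5, 3, 6, 0]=(0 4 1 7 6 3 8)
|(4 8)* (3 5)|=2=|(3 5)(4 8)|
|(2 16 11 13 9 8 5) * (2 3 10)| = |(2 16 11 13 9 8 5 3 10)| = 9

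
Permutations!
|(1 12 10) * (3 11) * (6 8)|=6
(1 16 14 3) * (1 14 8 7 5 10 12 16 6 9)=(1 6 9)(3 14)(5 10 12 16 8 7)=[0, 6, 2, 14, 4, 10, 9, 5, 7, 1, 12, 11, 16, 13, 3, 15, 8]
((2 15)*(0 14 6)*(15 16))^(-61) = ((0 14 6)(2 16 15))^(-61) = (0 6 14)(2 15 16)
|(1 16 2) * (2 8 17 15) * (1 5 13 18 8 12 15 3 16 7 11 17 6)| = 14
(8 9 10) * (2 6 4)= (2 6 4)(8 9 10)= [0, 1, 6, 3, 2, 5, 4, 7, 9, 10, 8]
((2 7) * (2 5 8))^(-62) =((2 7 5 8))^(-62) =(2 5)(7 8)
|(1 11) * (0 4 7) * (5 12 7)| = |(0 4 5 12 7)(1 11)| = 10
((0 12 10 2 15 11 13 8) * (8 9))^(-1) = (0 8 9 13 11 15 2 10 12)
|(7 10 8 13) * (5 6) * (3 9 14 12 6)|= |(3 9 14 12 6 5)(7 10 8 13)|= 12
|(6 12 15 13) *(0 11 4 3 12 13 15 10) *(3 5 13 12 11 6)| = |(15)(0 6 12 10)(3 11 4 5 13)| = 20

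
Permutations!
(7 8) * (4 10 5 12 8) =(4 10 5 12 8 7) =[0, 1, 2, 3, 10, 12, 6, 4, 7, 9, 5, 11, 8]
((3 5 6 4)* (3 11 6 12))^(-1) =((3 5 12)(4 11 6))^(-1) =(3 12 5)(4 6 11)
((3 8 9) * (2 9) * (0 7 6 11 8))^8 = (11)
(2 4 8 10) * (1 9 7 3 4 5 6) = (1 9 7 3 4 8 10 2 5 6) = [0, 9, 5, 4, 8, 6, 1, 3, 10, 7, 2]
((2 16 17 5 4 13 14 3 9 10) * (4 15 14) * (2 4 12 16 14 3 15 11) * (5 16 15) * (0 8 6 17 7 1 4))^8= ((0 8 6 17 16 7 1 4 13 12 15 3 9 10)(2 14 5 11))^8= (0 13 6 15 16 9 1)(3 7 10 4 8 12 17)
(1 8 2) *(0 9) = (0 9)(1 8 2) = [9, 8, 1, 3, 4, 5, 6, 7, 2, 0]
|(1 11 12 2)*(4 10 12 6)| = |(1 11 6 4 10 12 2)| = 7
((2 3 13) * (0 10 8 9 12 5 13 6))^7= ((0 10 8 9 12 5 13 2 3 6))^7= (0 2 12 10 3 5 8 6 13 9)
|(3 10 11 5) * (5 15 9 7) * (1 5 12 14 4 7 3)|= |(1 5)(3 10 11 15 9)(4 7 12 14)|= 20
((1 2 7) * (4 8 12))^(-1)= (1 7 2)(4 12 8)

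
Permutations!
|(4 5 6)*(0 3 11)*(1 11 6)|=|(0 3 6 4 5 1 11)|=7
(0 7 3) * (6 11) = (0 7 3)(6 11) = [7, 1, 2, 0, 4, 5, 11, 3, 8, 9, 10, 6]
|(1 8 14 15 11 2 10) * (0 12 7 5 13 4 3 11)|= |(0 12 7 5 13 4 3 11 2 10 1 8 14 15)|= 14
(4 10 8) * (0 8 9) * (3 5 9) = (0 8 4 10 3 5 9) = [8, 1, 2, 5, 10, 9, 6, 7, 4, 0, 3]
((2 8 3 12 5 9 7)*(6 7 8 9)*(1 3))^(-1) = (1 8 9 2 7 6 5 12 3)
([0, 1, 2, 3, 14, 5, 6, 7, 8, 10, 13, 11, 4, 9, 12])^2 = (4 12 14)(9 13 10)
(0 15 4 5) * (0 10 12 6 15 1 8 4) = (0 1 8 4 5 10 12 6 15) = [1, 8, 2, 3, 5, 10, 15, 7, 4, 9, 12, 11, 6, 13, 14, 0]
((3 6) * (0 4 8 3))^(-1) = ((0 4 8 3 6))^(-1) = (0 6 3 8 4)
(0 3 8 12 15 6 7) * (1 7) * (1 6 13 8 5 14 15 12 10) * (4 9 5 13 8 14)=[3, 7, 2, 13, 9, 4, 6, 0, 10, 5, 1, 11, 12, 14, 15, 8]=(0 3 13 14 15 8 10 1 7)(4 9 5)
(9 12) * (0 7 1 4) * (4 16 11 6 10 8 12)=[7, 16, 2, 3, 0, 5, 10, 1, 12, 4, 8, 6, 9, 13, 14, 15, 11]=(0 7 1 16 11 6 10 8 12 9 4)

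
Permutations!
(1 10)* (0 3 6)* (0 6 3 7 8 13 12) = (0 7 8 13 12)(1 10) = [7, 10, 2, 3, 4, 5, 6, 8, 13, 9, 1, 11, 0, 12]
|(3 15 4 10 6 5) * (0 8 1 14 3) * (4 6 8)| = |(0 4 10 8 1 14 3 15 6 5)| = 10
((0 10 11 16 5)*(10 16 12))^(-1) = ((0 16 5)(10 11 12))^(-1) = (0 5 16)(10 12 11)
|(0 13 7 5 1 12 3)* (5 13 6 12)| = |(0 6 12 3)(1 5)(7 13)| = 4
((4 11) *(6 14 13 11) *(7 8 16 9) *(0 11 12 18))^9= (0 11 4 6 14 13 12 18)(7 8 16 9)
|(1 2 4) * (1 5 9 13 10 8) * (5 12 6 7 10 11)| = |(1 2 4 12 6 7 10 8)(5 9 13 11)| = 8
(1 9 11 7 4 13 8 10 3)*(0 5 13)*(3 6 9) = (0 5 13 8 10 6 9 11 7 4)(1 3) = [5, 3, 2, 1, 0, 13, 9, 4, 10, 11, 6, 7, 12, 8]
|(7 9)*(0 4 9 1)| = |(0 4 9 7 1)| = 5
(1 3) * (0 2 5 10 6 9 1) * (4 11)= (0 2 5 10 6 9 1 3)(4 11)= [2, 3, 5, 0, 11, 10, 9, 7, 8, 1, 6, 4]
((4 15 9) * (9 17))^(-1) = ((4 15 17 9))^(-1) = (4 9 17 15)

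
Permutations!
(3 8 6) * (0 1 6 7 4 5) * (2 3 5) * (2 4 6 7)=[1, 7, 3, 8, 4, 0, 5, 6, 2]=(0 1 7 6 5)(2 3 8)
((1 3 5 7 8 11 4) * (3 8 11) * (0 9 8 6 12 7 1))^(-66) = (12)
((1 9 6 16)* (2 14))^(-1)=(1 16 6 9)(2 14)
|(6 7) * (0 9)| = 2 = |(0 9)(6 7)|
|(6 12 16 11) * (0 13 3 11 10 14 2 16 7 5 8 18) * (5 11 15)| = 28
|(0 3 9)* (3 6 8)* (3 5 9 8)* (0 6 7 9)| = 7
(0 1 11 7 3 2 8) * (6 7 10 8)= (0 1 11 10 8)(2 6 7 3)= [1, 11, 6, 2, 4, 5, 7, 3, 0, 9, 8, 10]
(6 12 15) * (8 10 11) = (6 12 15)(8 10 11) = [0, 1, 2, 3, 4, 5, 12, 7, 10, 9, 11, 8, 15, 13, 14, 6]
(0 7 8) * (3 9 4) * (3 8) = (0 7 3 9 4 8) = [7, 1, 2, 9, 8, 5, 6, 3, 0, 4]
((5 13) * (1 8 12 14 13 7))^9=(1 12 13 7 8 14 5)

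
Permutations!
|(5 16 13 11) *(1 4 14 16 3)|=8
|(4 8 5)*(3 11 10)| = 3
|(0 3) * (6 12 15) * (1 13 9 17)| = |(0 3)(1 13 9 17)(6 12 15)| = 12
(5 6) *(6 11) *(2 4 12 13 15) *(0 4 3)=(0 4 12 13 15 2 3)(5 11 6)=[4, 1, 3, 0, 12, 11, 5, 7, 8, 9, 10, 6, 13, 15, 14, 2]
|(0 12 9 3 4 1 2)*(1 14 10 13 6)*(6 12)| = 28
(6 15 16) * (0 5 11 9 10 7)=(0 5 11 9 10 7)(6 15 16)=[5, 1, 2, 3, 4, 11, 15, 0, 8, 10, 7, 9, 12, 13, 14, 16, 6]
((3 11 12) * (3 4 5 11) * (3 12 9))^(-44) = (3 11 4)(5 12 9)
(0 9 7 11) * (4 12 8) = (0 9 7 11)(4 12 8) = [9, 1, 2, 3, 12, 5, 6, 11, 4, 7, 10, 0, 8]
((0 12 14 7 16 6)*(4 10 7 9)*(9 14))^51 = ((0 12 9 4 10 7 16 6))^51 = (0 4 16 12 10 6 9 7)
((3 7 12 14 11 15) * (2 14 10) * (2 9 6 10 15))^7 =((2 14 11)(3 7 12 15)(6 10 9))^7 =(2 14 11)(3 15 12 7)(6 10 9)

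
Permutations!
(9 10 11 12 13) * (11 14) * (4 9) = (4 9 10 14 11 12 13) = [0, 1, 2, 3, 9, 5, 6, 7, 8, 10, 14, 12, 13, 4, 11]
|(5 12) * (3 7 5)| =|(3 7 5 12)| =4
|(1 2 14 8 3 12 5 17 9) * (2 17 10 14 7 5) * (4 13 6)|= 24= |(1 17 9)(2 7 5 10 14 8 3 12)(4 13 6)|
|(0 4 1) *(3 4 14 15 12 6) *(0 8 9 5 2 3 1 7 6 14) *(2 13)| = |(1 8 9 5 13 2 3 4 7 6)(12 14 15)| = 30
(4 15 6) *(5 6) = (4 15 5 6) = [0, 1, 2, 3, 15, 6, 4, 7, 8, 9, 10, 11, 12, 13, 14, 5]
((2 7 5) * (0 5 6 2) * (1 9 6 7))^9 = (0 5)(1 9 6 2)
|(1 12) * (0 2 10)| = |(0 2 10)(1 12)| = 6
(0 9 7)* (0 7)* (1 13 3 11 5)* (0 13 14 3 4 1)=(0 9 13 4 1 14 3 11 5)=[9, 14, 2, 11, 1, 0, 6, 7, 8, 13, 10, 5, 12, 4, 3]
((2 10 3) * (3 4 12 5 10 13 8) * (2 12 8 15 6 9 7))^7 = (2 13 15 6 9 7)(3 12 5 10 4 8)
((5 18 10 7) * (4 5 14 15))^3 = (4 10 15 18 14 5 7) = ((4 5 18 10 7 14 15))^3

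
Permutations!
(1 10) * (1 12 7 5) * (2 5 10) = (1 2 5)(7 10 12) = [0, 2, 5, 3, 4, 1, 6, 10, 8, 9, 12, 11, 7]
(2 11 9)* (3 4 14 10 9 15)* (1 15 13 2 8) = (1 15 3 4 14 10 9 8)(2 11 13) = [0, 15, 11, 4, 14, 5, 6, 7, 1, 8, 9, 13, 12, 2, 10, 3]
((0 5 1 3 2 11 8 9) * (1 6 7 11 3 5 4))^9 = ((0 4 1 5 6 7 11 8 9)(2 3))^9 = (11)(2 3)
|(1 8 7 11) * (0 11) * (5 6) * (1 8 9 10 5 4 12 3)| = |(0 11 8 7)(1 9 10 5 6 4 12 3)| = 8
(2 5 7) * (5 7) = (2 7) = [0, 1, 7, 3, 4, 5, 6, 2]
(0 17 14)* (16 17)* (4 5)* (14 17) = [16, 1, 2, 3, 5, 4, 6, 7, 8, 9, 10, 11, 12, 13, 0, 15, 14, 17] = (17)(0 16 14)(4 5)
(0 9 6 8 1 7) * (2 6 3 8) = (0 9 3 8 1 7)(2 6) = [9, 7, 6, 8, 4, 5, 2, 0, 1, 3]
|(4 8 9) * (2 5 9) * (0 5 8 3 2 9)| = |(0 5)(2 8 9 4 3)| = 10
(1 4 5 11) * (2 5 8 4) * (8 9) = (1 2 5 11)(4 9 8) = [0, 2, 5, 3, 9, 11, 6, 7, 4, 8, 10, 1]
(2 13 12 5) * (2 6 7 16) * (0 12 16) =(0 12 5 6 7)(2 13 16) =[12, 1, 13, 3, 4, 6, 7, 0, 8, 9, 10, 11, 5, 16, 14, 15, 2]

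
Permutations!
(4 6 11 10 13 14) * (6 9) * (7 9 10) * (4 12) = (4 10 13 14 12)(6 11 7 9) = [0, 1, 2, 3, 10, 5, 11, 9, 8, 6, 13, 7, 4, 14, 12]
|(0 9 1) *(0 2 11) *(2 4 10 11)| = 6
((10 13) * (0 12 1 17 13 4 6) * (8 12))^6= (0 10 1)(4 17 8)(6 13 12)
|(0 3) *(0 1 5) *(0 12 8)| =|(0 3 1 5 12 8)| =6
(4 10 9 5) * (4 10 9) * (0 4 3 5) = (0 4 9)(3 5 10) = [4, 1, 2, 5, 9, 10, 6, 7, 8, 0, 3]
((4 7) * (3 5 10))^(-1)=(3 10 5)(4 7)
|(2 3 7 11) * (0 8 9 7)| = |(0 8 9 7 11 2 3)| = 7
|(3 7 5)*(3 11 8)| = |(3 7 5 11 8)| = 5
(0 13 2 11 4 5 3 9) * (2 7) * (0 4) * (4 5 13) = [4, 1, 11, 9, 13, 3, 6, 2, 8, 5, 10, 0, 12, 7] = (0 4 13 7 2 11)(3 9 5)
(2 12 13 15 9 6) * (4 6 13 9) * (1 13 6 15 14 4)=(1 13 14 4 15)(2 12 9 6)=[0, 13, 12, 3, 15, 5, 2, 7, 8, 6, 10, 11, 9, 14, 4, 1]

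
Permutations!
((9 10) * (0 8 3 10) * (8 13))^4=((0 13 8 3 10 9))^4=(0 10 8)(3 13 9)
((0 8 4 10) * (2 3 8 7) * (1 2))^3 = (0 2 4 7 3 10 1 8)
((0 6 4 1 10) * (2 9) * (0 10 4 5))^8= (10)(0 5 6)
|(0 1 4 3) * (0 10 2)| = 6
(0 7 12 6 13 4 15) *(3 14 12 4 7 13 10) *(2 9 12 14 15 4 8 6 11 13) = [2, 1, 9, 15, 4, 5, 10, 8, 6, 12, 3, 13, 11, 7, 14, 0] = (0 2 9 12 11 13 7 8 6 10 3 15)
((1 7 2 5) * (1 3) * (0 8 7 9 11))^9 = (11)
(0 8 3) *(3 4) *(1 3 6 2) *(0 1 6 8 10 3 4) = (0 10 3 1 4 8)(2 6) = [10, 4, 6, 1, 8, 5, 2, 7, 0, 9, 3]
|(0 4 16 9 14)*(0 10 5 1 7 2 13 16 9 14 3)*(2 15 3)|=13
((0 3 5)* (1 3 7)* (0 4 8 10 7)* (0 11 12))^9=(12)(1 5 8 7 3 4 10)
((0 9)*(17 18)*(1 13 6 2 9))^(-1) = ((0 1 13 6 2 9)(17 18))^(-1) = (0 9 2 6 13 1)(17 18)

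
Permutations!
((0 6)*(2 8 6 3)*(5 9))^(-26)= (9)(0 6 8 2 3)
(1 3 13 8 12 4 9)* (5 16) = [0, 3, 2, 13, 9, 16, 6, 7, 12, 1, 10, 11, 4, 8, 14, 15, 5] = (1 3 13 8 12 4 9)(5 16)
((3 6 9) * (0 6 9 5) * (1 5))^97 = (0 6 1 5)(3 9)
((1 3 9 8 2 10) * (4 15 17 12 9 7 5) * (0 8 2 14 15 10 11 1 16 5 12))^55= (17)(1 11 2 9 12 7 3)(4 5 16 10)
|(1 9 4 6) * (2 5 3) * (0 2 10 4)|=9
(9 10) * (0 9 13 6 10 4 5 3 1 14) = (0 9 4 5 3 1 14)(6 10 13) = [9, 14, 2, 1, 5, 3, 10, 7, 8, 4, 13, 11, 12, 6, 0]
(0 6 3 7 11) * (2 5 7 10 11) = (0 6 3 10 11)(2 5 7) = [6, 1, 5, 10, 4, 7, 3, 2, 8, 9, 11, 0]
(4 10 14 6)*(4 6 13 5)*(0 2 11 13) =(0 2 11 13 5 4 10 14) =[2, 1, 11, 3, 10, 4, 6, 7, 8, 9, 14, 13, 12, 5, 0]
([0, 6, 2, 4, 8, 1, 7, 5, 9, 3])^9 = [0, 6, 2, 4, 8, 1, 7, 5, 9, 3]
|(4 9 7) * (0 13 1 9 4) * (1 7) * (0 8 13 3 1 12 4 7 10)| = 10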